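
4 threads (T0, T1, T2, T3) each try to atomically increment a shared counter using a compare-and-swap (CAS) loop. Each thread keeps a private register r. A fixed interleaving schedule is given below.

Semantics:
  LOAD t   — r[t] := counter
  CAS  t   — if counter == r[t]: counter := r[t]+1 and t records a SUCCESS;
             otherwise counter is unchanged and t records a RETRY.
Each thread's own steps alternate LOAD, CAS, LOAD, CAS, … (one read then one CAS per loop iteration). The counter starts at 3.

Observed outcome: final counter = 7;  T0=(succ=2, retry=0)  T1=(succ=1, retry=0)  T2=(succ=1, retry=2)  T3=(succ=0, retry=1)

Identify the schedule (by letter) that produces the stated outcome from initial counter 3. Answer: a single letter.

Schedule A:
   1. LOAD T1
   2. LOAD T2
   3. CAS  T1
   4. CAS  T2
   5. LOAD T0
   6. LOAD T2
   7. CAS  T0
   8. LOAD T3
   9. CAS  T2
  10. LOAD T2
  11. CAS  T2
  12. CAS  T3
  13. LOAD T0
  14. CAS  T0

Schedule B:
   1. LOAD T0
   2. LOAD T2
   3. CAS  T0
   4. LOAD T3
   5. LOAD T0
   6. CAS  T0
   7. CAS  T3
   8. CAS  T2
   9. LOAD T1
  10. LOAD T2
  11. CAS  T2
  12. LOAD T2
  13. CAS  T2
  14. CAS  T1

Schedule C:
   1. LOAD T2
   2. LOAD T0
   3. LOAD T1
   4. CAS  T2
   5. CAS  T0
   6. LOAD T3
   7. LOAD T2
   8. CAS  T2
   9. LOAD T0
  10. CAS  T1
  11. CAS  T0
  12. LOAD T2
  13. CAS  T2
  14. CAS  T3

A

Run A:
   1) LOAD T1:  M=3  r_T1=3
   2) LOAD T2:  M=3  r_T2=3
   3) CAS  T1:  M=4  r_T1=3 ✓
   4) CAS  T2:  M=4  r_T2=3 ✗
   5) LOAD T0:  M=4  r_T0=4
   6) LOAD T2:  M=4  r_T2=4
   7) CAS  T0:  M=5  r_T0=4 ✓
   8) LOAD T3:  M=5  r_T3=5
   9) CAS  T2:  M=5  r_T2=4 ✗
  10) LOAD T2:  M=5  r_T2=5
  11) CAS  T2:  M=6  r_T2=5 ✓
  12) CAS  T3:  M=6  r_T3=5 ✗
  13) LOAD T0:  M=6  r_T0=6
  14) CAS  T0:  M=7  r_T0=6 ✓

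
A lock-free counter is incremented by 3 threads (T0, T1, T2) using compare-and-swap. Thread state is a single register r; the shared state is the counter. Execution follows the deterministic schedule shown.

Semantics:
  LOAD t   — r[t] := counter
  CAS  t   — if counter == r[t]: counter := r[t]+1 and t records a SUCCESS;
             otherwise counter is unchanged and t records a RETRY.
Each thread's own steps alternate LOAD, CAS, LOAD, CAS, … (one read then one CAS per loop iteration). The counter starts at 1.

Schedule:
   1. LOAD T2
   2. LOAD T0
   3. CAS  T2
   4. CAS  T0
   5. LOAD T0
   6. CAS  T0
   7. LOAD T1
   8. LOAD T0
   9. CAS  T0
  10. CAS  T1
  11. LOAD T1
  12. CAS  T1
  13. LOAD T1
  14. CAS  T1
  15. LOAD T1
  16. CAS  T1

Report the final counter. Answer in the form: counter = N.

counter = 7

1. LOAD T2 → mem=1 r[T2]=1 [LOAD]
2. LOAD T0 → mem=1 r[T0]=1 [LOAD]
3. CAS T2 → mem=2 r[T2]=1 [OK]
4. CAS T0 → mem=2 r[T0]=1 [RETRY]
5. LOAD T0 → mem=2 r[T0]=2 [LOAD]
6. CAS T0 → mem=3 r[T0]=2 [OK]
7. LOAD T1 → mem=3 r[T1]=3 [LOAD]
8. LOAD T0 → mem=3 r[T0]=3 [LOAD]
9. CAS T0 → mem=4 r[T0]=3 [OK]
10. CAS T1 → mem=4 r[T1]=3 [RETRY]
11. LOAD T1 → mem=4 r[T1]=4 [LOAD]
12. CAS T1 → mem=5 r[T1]=4 [OK]
13. LOAD T1 → mem=5 r[T1]=5 [LOAD]
14. CAS T1 → mem=6 r[T1]=5 [OK]
15. LOAD T1 → mem=6 r[T1]=6 [LOAD]
16. CAS T1 → mem=7 r[T1]=6 [OK]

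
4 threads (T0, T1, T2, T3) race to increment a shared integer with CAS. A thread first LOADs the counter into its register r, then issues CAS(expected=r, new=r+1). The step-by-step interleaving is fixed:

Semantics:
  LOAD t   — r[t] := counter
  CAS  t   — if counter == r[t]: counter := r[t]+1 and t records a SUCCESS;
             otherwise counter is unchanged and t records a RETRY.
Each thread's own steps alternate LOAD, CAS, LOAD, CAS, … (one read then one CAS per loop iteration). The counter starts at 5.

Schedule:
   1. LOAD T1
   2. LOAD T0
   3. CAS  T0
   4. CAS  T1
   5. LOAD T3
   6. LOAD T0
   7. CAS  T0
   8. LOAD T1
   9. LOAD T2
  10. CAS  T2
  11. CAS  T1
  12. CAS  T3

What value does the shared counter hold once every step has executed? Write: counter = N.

[1] T1.load  rd  (counter 5, T1.r 5)
[2] T0.load  rd  (counter 5, T0.r 5)
[3] T0.cas  hit  (counter 6, T0.r 5)
[4] T1.cas  miss  (counter 6, T1.r 5)
[5] T3.load  rd  (counter 6, T3.r 6)
[6] T0.load  rd  (counter 6, T0.r 6)
[7] T0.cas  hit  (counter 7, T0.r 6)
[8] T1.load  rd  (counter 7, T1.r 7)
[9] T2.load  rd  (counter 7, T2.r 7)
[10] T2.cas  hit  (counter 8, T2.r 7)
[11] T1.cas  miss  (counter 8, T1.r 7)
[12] T3.cas  miss  (counter 8, T3.r 6)

counter = 8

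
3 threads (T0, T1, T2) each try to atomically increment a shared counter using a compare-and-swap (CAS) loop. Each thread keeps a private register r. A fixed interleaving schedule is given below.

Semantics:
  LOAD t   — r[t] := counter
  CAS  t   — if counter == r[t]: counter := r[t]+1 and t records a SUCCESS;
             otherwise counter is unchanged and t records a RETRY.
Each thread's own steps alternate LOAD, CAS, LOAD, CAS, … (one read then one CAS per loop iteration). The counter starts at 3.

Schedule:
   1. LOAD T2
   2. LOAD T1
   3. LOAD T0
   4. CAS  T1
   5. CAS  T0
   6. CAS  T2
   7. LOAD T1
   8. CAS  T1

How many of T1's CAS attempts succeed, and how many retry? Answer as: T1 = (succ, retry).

T1 = (2, 0)

1. LOAD T2 → mem=3 r[T2]=3 [LOAD]
2. LOAD T1 → mem=3 r[T1]=3 [LOAD]
3. LOAD T0 → mem=3 r[T0]=3 [LOAD]
4. CAS T1 → mem=4 r[T1]=3 [OK]
5. CAS T0 → mem=4 r[T0]=3 [RETRY]
6. CAS T2 → mem=4 r[T2]=3 [RETRY]
7. LOAD T1 → mem=4 r[T1]=4 [LOAD]
8. CAS T1 → mem=5 r[T1]=4 [OK]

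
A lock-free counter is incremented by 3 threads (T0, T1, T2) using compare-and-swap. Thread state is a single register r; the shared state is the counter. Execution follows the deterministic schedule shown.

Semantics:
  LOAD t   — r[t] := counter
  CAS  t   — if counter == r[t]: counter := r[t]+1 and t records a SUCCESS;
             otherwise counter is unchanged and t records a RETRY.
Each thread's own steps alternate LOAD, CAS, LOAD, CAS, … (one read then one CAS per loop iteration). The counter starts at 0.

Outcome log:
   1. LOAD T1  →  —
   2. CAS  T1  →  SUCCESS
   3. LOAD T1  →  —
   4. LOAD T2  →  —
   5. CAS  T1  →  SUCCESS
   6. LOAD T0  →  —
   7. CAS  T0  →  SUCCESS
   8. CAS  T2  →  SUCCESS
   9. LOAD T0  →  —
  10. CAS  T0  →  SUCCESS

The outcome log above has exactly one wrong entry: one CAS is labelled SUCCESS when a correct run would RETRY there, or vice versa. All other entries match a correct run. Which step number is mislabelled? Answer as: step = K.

Re-executing:
1. LOAD T1 → mem=0 r[T1]=0 [LOAD]
2. CAS T1 → mem=1 r[T1]=0 [OK]
3. LOAD T1 → mem=1 r[T1]=1 [LOAD]
4. LOAD T2 → mem=1 r[T2]=1 [LOAD]
5. CAS T1 → mem=2 r[T1]=1 [OK]
6. LOAD T0 → mem=2 r[T0]=2 [LOAD]
7. CAS T0 → mem=3 r[T0]=2 [OK]
8. CAS T2 → mem=3 r[T2]=1 [RETRY]
9. LOAD T0 → mem=3 r[T0]=3 [LOAD]
10. CAS T0 → mem=4 r[T0]=3 [OK]
Mismatch at 8.

step = 8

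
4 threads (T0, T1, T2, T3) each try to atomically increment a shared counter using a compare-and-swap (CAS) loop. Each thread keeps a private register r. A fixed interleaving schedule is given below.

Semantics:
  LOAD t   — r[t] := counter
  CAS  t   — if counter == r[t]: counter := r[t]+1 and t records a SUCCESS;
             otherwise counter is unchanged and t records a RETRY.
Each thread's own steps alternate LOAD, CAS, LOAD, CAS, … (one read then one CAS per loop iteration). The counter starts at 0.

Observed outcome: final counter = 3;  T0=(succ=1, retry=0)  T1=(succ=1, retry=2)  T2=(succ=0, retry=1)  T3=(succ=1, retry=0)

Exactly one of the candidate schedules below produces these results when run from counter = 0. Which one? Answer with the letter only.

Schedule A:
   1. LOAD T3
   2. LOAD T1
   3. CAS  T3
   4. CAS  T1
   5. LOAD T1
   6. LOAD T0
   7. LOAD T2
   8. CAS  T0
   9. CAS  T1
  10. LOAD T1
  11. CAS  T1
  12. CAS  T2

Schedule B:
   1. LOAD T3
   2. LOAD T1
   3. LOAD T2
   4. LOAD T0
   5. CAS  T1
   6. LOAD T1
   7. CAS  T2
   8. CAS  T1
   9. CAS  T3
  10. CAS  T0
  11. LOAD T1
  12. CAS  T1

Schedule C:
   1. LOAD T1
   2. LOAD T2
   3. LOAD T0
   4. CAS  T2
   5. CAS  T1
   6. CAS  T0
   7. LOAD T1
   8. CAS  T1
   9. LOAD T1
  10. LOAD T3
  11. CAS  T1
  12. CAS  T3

A

Tracing schedule A:
#1 T3 reads 0
#2 T1 reads 0
#3 T3 CAS(0→1) writes; counter now 1
#4 T1 CAS(0→1) fails; counter now 1
#5 T1 reads 1
#6 T0 reads 1
#7 T2 reads 1
#8 T0 CAS(1→2) writes; counter now 2
#9 T1 CAS(1→2) fails; counter now 2
#10 T1 reads 2
#11 T1 CAS(2→3) writes; counter now 3
#12 T2 CAS(1→2) fails; counter now 3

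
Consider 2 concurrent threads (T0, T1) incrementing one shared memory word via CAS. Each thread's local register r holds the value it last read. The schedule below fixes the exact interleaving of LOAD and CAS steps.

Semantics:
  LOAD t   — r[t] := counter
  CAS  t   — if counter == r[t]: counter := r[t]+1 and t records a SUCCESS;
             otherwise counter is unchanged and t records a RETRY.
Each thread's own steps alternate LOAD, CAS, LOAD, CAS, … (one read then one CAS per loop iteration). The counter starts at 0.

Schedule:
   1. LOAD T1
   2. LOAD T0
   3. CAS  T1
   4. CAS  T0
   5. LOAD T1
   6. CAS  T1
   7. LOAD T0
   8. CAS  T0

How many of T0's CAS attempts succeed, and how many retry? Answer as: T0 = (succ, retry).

T0 = (1, 1)

step 1: T1 LOAD ⇒ load; ctr=0 reg=0
step 2: T0 LOAD ⇒ load; ctr=0 reg=0
step 3: T1 CAS ⇒ ok; ctr=1 reg=0
step 4: T0 CAS ⇒ retry; ctr=1 reg=0
step 5: T1 LOAD ⇒ load; ctr=1 reg=1
step 6: T1 CAS ⇒ ok; ctr=2 reg=1
step 7: T0 LOAD ⇒ load; ctr=2 reg=2
step 8: T0 CAS ⇒ ok; ctr=3 reg=2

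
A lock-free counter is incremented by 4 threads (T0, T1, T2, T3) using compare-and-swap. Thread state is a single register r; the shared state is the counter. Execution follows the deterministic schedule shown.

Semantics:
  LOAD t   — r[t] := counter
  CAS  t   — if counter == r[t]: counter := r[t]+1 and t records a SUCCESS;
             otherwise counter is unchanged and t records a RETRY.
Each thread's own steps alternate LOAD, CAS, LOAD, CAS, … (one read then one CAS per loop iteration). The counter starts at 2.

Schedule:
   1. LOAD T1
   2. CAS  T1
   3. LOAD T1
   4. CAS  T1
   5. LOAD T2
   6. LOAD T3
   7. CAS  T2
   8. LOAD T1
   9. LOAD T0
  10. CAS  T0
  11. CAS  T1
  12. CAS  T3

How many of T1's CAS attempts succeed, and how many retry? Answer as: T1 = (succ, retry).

1. LOAD T1 → mem=2 r[T1]=2 [LOAD]
2. CAS T1 → mem=3 r[T1]=2 [OK]
3. LOAD T1 → mem=3 r[T1]=3 [LOAD]
4. CAS T1 → mem=4 r[T1]=3 [OK]
5. LOAD T2 → mem=4 r[T2]=4 [LOAD]
6. LOAD T3 → mem=4 r[T3]=4 [LOAD]
7. CAS T2 → mem=5 r[T2]=4 [OK]
8. LOAD T1 → mem=5 r[T1]=5 [LOAD]
9. LOAD T0 → mem=5 r[T0]=5 [LOAD]
10. CAS T0 → mem=6 r[T0]=5 [OK]
11. CAS T1 → mem=6 r[T1]=5 [RETRY]
12. CAS T3 → mem=6 r[T3]=4 [RETRY]

T1 = (2, 1)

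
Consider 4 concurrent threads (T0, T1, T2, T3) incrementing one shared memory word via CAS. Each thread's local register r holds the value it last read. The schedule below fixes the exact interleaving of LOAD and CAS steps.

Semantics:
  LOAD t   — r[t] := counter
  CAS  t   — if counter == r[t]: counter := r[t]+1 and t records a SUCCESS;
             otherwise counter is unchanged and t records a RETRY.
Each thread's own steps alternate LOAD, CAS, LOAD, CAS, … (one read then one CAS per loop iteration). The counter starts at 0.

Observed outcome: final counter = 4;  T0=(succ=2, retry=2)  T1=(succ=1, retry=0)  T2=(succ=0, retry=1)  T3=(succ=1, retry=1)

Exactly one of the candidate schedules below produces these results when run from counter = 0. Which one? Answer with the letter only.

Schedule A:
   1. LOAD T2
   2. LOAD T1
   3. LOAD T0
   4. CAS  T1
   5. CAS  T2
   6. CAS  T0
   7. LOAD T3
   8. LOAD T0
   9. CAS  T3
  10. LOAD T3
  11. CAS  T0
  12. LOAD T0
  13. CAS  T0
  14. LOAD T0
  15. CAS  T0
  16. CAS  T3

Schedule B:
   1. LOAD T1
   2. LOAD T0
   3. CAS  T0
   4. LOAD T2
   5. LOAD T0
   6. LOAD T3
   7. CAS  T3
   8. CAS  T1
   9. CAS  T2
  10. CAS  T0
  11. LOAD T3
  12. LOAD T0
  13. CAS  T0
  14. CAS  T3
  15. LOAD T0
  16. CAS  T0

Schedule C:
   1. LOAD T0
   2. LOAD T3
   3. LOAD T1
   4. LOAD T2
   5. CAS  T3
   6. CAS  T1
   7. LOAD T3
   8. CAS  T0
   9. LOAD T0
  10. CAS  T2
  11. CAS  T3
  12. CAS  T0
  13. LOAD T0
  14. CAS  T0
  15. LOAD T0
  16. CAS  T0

Simulating candidate A:
1. LOAD T2 → mem=0 r[T2]=0 [LOAD]
2. LOAD T1 → mem=0 r[T1]=0 [LOAD]
3. LOAD T0 → mem=0 r[T0]=0 [LOAD]
4. CAS T1 → mem=1 r[T1]=0 [OK]
5. CAS T2 → mem=1 r[T2]=0 [RETRY]
6. CAS T0 → mem=1 r[T0]=0 [RETRY]
7. LOAD T3 → mem=1 r[T3]=1 [LOAD]
8. LOAD T0 → mem=1 r[T0]=1 [LOAD]
9. CAS T3 → mem=2 r[T3]=1 [OK]
10. LOAD T3 → mem=2 r[T3]=2 [LOAD]
11. CAS T0 → mem=2 r[T0]=1 [RETRY]
12. LOAD T0 → mem=2 r[T0]=2 [LOAD]
13. CAS T0 → mem=3 r[T0]=2 [OK]
14. LOAD T0 → mem=3 r[T0]=3 [LOAD]
15. CAS T0 → mem=4 r[T0]=3 [OK]
16. CAS T3 → mem=4 r[T3]=2 [RETRY]

A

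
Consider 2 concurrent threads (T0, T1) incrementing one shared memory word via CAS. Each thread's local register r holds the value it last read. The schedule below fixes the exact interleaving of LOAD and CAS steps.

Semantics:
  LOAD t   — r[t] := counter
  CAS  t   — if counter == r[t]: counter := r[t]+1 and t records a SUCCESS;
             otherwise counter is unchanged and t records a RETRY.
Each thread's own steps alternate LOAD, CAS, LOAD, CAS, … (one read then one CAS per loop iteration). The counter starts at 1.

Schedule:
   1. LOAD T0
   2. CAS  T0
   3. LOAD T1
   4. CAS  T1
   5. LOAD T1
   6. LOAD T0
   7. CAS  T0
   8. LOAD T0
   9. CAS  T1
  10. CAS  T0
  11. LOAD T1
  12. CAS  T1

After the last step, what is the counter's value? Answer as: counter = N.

T0 LOAD — after: cnt=1, r=1 — load
T0 CAS — after: cnt=2, r=1 — ok
T1 LOAD — after: cnt=2, r=2 — load
T1 CAS — after: cnt=3, r=2 — ok
T1 LOAD — after: cnt=3, r=3 — load
T0 LOAD — after: cnt=3, r=3 — load
T0 CAS — after: cnt=4, r=3 — ok
T0 LOAD — after: cnt=4, r=4 — load
T1 CAS — after: cnt=4, r=3 — retry
T0 CAS — after: cnt=5, r=4 — ok
T1 LOAD — after: cnt=5, r=5 — load
T1 CAS — after: cnt=6, r=5 — ok

counter = 6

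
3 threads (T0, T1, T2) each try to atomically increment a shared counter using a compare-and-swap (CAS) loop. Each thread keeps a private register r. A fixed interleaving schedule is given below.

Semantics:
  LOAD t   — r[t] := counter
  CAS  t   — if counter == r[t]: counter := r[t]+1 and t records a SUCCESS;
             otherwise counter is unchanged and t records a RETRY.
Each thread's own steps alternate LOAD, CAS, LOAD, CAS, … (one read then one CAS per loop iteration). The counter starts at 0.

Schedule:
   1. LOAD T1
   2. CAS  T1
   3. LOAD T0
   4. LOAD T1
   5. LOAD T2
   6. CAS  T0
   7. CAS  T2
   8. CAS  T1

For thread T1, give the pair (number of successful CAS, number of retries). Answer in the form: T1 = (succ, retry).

#1 T1 reads 0
#2 T1 CAS(0→1) writes; counter now 1
#3 T0 reads 1
#4 T1 reads 1
#5 T2 reads 1
#6 T0 CAS(1→2) writes; counter now 2
#7 T2 CAS(1→2) fails; counter now 2
#8 T1 CAS(1→2) fails; counter now 2

T1 = (1, 1)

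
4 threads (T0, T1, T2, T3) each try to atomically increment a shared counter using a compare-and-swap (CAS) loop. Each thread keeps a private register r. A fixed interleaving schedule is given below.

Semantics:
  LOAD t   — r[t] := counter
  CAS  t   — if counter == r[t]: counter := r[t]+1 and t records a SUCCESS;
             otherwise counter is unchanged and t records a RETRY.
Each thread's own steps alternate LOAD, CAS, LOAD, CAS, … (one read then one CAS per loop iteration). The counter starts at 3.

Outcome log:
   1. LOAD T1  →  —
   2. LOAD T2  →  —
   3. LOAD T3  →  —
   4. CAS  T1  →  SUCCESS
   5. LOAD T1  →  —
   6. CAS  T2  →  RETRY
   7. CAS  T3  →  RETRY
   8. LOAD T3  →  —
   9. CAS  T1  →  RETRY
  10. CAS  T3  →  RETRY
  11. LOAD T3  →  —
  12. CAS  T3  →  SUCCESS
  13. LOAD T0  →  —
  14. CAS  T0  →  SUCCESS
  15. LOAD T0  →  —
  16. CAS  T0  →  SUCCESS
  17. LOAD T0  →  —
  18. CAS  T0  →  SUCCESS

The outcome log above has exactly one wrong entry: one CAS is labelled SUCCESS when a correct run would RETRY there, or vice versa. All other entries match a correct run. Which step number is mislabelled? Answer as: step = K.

Re-executing:
step 1: T1 LOAD ⇒ load; ctr=3 reg=3
step 2: T2 LOAD ⇒ load; ctr=3 reg=3
step 3: T3 LOAD ⇒ load; ctr=3 reg=3
step 4: T1 CAS ⇒ ok; ctr=4 reg=3
step 5: T1 LOAD ⇒ load; ctr=4 reg=4
step 6: T2 CAS ⇒ retry; ctr=4 reg=3
step 7: T3 CAS ⇒ retry; ctr=4 reg=3
step 8: T3 LOAD ⇒ load; ctr=4 reg=4
step 9: T1 CAS ⇒ ok; ctr=5 reg=4
step 10: T3 CAS ⇒ retry; ctr=5 reg=4
step 11: T3 LOAD ⇒ load; ctr=5 reg=5
step 12: T3 CAS ⇒ ok; ctr=6 reg=5
step 13: T0 LOAD ⇒ load; ctr=6 reg=6
step 14: T0 CAS ⇒ ok; ctr=7 reg=6
step 15: T0 LOAD ⇒ load; ctr=7 reg=7
step 16: T0 CAS ⇒ ok; ctr=8 reg=7
step 17: T0 LOAD ⇒ load; ctr=8 reg=8
step 18: T0 CAS ⇒ ok; ctr=9 reg=8
Log disagrees first at step 9.

step = 9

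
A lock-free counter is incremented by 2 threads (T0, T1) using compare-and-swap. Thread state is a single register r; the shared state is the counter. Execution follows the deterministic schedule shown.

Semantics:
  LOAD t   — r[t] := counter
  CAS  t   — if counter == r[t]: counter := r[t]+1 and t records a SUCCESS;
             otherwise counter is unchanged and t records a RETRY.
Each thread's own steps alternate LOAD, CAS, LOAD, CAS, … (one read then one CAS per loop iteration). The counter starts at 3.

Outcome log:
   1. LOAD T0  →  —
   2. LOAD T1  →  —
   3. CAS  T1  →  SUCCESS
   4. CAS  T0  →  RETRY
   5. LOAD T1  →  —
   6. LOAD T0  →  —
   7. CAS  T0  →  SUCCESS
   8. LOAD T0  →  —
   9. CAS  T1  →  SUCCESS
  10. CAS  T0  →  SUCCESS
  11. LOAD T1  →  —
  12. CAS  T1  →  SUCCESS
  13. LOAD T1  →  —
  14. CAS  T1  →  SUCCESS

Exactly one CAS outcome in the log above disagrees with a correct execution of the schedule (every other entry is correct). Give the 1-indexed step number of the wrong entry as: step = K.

step = 9

Re-executing:
T0 LOAD — after: cnt=3, r=3 — load
T1 LOAD — after: cnt=3, r=3 — load
T1 CAS — after: cnt=4, r=3 — ok
T0 CAS — after: cnt=4, r=3 — retry
T1 LOAD — after: cnt=4, r=4 — load
T0 LOAD — after: cnt=4, r=4 — load
T0 CAS — after: cnt=5, r=4 — ok
T0 LOAD — after: cnt=5, r=5 — load
T1 CAS — after: cnt=5, r=4 — retry
T0 CAS — after: cnt=6, r=5 — ok
T1 LOAD — after: cnt=6, r=6 — load
T1 CAS — after: cnt=7, r=6 — ok
T1 LOAD — after: cnt=7, r=7 — load
T1 CAS — after: cnt=8, r=7 — ok
Mismatch at 9.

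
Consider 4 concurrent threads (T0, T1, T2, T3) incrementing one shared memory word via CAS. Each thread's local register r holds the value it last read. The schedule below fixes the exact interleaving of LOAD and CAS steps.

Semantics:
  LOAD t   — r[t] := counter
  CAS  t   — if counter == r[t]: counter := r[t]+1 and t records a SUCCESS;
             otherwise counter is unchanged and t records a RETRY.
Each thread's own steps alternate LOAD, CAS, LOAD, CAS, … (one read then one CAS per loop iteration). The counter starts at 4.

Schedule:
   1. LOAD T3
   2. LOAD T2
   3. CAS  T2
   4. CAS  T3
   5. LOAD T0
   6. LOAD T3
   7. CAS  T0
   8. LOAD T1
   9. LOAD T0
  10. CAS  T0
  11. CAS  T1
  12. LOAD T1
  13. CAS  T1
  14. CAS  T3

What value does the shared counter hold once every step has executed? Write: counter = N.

counter = 8

step 1: T3 LOAD ⇒ load; ctr=4 reg=4
step 2: T2 LOAD ⇒ load; ctr=4 reg=4
step 3: T2 CAS ⇒ ok; ctr=5 reg=4
step 4: T3 CAS ⇒ retry; ctr=5 reg=4
step 5: T0 LOAD ⇒ load; ctr=5 reg=5
step 6: T3 LOAD ⇒ load; ctr=5 reg=5
step 7: T0 CAS ⇒ ok; ctr=6 reg=5
step 8: T1 LOAD ⇒ load; ctr=6 reg=6
step 9: T0 LOAD ⇒ load; ctr=6 reg=6
step 10: T0 CAS ⇒ ok; ctr=7 reg=6
step 11: T1 CAS ⇒ retry; ctr=7 reg=6
step 12: T1 LOAD ⇒ load; ctr=7 reg=7
step 13: T1 CAS ⇒ ok; ctr=8 reg=7
step 14: T3 CAS ⇒ retry; ctr=8 reg=5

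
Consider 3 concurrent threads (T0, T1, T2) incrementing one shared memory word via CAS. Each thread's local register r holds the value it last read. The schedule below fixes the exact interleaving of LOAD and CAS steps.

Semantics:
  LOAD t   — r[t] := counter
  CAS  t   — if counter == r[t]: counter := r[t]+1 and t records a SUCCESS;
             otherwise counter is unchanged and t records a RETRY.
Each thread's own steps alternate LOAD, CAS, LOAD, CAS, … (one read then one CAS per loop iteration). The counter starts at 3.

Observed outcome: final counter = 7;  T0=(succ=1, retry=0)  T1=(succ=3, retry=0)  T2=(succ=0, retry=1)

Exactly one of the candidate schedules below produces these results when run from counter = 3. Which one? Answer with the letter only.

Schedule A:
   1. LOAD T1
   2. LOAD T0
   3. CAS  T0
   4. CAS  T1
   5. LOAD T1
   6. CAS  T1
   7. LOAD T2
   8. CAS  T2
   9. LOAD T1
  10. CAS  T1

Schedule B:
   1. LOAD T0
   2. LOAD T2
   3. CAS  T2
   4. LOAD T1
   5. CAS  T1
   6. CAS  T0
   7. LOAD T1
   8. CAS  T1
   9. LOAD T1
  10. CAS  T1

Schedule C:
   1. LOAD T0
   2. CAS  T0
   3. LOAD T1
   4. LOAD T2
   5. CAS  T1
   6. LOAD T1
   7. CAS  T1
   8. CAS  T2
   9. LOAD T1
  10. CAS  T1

C

Simulating candidate C:
1. LOAD T0 → mem=3 r[T0]=3 [LOAD]
2. CAS T0 → mem=4 r[T0]=3 [OK]
3. LOAD T1 → mem=4 r[T1]=4 [LOAD]
4. LOAD T2 → mem=4 r[T2]=4 [LOAD]
5. CAS T1 → mem=5 r[T1]=4 [OK]
6. LOAD T1 → mem=5 r[T1]=5 [LOAD]
7. CAS T1 → mem=6 r[T1]=5 [OK]
8. CAS T2 → mem=6 r[T2]=4 [RETRY]
9. LOAD T1 → mem=6 r[T1]=6 [LOAD]
10. CAS T1 → mem=7 r[T1]=6 [OK]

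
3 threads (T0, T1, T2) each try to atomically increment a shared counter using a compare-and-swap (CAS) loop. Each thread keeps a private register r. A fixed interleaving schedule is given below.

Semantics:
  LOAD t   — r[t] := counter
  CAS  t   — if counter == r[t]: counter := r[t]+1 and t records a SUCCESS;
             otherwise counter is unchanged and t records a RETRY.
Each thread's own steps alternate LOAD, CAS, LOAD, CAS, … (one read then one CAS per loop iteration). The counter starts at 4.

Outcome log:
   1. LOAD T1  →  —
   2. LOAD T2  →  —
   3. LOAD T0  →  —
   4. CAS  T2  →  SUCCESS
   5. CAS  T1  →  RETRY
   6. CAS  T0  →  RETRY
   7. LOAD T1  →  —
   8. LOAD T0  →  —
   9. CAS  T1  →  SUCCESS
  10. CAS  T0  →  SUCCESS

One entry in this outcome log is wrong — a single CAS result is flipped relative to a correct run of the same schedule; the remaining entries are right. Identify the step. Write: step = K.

step = 10

Reference trace:
T1 LOAD — after: cnt=4, r=4 — load
T2 LOAD — after: cnt=4, r=4 — load
T0 LOAD — after: cnt=4, r=4 — load
T2 CAS — after: cnt=5, r=4 — ok
T1 CAS — after: cnt=5, r=4 — retry
T0 CAS — after: cnt=5, r=4 — retry
T1 LOAD — after: cnt=5, r=5 — load
T0 LOAD — after: cnt=5, r=5 — load
T1 CAS — after: cnt=6, r=5 — ok
T0 CAS — after: cnt=6, r=5 — retry
Flip is step 10.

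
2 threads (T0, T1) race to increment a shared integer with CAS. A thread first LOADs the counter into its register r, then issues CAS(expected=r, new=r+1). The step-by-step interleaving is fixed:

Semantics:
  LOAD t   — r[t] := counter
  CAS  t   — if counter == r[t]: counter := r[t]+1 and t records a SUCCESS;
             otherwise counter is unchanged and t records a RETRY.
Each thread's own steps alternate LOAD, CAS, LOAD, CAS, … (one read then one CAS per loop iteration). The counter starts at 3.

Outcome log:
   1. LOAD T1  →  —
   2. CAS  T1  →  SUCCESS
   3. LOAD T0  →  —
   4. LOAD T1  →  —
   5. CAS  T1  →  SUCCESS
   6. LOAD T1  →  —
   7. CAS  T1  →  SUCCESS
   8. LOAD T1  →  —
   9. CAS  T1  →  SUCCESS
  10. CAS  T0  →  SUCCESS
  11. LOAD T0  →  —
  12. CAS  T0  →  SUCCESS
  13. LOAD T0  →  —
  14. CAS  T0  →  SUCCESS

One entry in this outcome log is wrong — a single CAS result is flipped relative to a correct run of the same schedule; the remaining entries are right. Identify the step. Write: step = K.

step = 10

Reference trace:
[1] T1.load  rd  (counter 3, T1.r 3)
[2] T1.cas  hit  (counter 4, T1.r 3)
[3] T0.load  rd  (counter 4, T0.r 4)
[4] T1.load  rd  (counter 4, T1.r 4)
[5] T1.cas  hit  (counter 5, T1.r 4)
[6] T1.load  rd  (counter 5, T1.r 5)
[7] T1.cas  hit  (counter 6, T1.r 5)
[8] T1.load  rd  (counter 6, T1.r 6)
[9] T1.cas  hit  (counter 7, T1.r 6)
[10] T0.cas  miss  (counter 7, T0.r 4)
[11] T0.load  rd  (counter 7, T0.r 7)
[12] T0.cas  hit  (counter 8, T0.r 7)
[13] T0.load  rd  (counter 8, T0.r 8)
[14] T0.cas  hit  (counter 9, T0.r 8)
Mismatch at 10.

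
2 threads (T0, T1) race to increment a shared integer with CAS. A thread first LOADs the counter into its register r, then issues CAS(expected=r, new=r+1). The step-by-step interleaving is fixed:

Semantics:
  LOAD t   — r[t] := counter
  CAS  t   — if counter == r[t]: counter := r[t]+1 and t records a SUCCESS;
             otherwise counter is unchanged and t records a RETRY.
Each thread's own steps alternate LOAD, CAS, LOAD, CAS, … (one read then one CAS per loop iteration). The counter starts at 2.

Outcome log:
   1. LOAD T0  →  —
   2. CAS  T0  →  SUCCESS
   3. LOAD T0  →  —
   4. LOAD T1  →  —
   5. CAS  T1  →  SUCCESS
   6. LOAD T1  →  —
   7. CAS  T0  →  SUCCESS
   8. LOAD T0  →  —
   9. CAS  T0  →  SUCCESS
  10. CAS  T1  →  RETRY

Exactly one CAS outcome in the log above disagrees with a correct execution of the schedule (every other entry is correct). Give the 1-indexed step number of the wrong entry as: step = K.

step = 7

Correct run:
#1 T0 reads 2
#2 T0 CAS(2→3) writes; counter now 3
#3 T0 reads 3
#4 T1 reads 3
#5 T1 CAS(3→4) writes; counter now 4
#6 T1 reads 4
#7 T0 CAS(3→4) fails; counter now 4
#8 T0 reads 4
#9 T0 CAS(4→5) writes; counter now 5
#10 T1 CAS(4→5) fails; counter now 5
Mismatch at 7.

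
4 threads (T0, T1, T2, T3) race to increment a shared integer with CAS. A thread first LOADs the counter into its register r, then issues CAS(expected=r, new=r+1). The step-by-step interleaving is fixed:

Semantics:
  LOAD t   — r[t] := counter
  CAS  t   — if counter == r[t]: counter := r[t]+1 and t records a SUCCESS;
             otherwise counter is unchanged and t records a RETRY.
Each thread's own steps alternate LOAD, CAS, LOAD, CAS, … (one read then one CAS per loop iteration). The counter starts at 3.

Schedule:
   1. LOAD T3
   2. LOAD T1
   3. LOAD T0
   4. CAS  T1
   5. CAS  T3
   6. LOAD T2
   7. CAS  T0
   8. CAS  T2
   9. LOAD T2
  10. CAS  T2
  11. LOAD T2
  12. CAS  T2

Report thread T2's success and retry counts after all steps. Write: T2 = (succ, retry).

T3 LOAD — after: cnt=3, r=3 — load
T1 LOAD — after: cnt=3, r=3 — load
T0 LOAD — after: cnt=3, r=3 — load
T1 CAS — after: cnt=4, r=3 — ok
T3 CAS — after: cnt=4, r=3 — retry
T2 LOAD — after: cnt=4, r=4 — load
T0 CAS — after: cnt=4, r=3 — retry
T2 CAS — after: cnt=5, r=4 — ok
T2 LOAD — after: cnt=5, r=5 — load
T2 CAS — after: cnt=6, r=5 — ok
T2 LOAD — after: cnt=6, r=6 — load
T2 CAS — after: cnt=7, r=6 — ok

T2 = (3, 0)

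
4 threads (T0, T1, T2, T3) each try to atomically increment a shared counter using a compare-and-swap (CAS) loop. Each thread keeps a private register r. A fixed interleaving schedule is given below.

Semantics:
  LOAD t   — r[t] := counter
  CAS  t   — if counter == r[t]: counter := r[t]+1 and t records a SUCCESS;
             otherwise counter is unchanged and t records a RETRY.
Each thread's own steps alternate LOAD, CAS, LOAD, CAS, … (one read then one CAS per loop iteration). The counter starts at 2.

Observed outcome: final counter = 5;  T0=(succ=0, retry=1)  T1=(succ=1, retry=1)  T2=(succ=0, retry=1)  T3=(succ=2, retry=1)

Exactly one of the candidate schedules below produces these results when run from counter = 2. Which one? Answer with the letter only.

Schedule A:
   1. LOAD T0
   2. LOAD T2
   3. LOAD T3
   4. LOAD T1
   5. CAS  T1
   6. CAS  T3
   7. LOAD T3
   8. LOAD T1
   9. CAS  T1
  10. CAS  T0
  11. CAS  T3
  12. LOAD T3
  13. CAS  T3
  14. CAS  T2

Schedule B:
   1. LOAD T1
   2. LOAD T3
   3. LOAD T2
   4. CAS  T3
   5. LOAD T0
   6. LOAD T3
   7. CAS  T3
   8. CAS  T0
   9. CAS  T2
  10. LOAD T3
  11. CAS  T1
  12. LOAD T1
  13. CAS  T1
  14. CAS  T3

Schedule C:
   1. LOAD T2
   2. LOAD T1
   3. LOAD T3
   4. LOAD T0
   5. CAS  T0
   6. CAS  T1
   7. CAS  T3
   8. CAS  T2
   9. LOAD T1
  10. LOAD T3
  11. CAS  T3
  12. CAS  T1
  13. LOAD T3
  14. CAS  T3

Run B:
[1] T1.load  rd  (counter 2, T1.r 2)
[2] T3.load  rd  (counter 2, T3.r 2)
[3] T2.load  rd  (counter 2, T2.r 2)
[4] T3.cas  hit  (counter 3, T3.r 2)
[5] T0.load  rd  (counter 3, T0.r 3)
[6] T3.load  rd  (counter 3, T3.r 3)
[7] T3.cas  hit  (counter 4, T3.r 3)
[8] T0.cas  miss  (counter 4, T0.r 3)
[9] T2.cas  miss  (counter 4, T2.r 2)
[10] T3.load  rd  (counter 4, T3.r 4)
[11] T1.cas  miss  (counter 4, T1.r 2)
[12] T1.load  rd  (counter 4, T1.r 4)
[13] T1.cas  hit  (counter 5, T1.r 4)
[14] T3.cas  miss  (counter 5, T3.r 4)

B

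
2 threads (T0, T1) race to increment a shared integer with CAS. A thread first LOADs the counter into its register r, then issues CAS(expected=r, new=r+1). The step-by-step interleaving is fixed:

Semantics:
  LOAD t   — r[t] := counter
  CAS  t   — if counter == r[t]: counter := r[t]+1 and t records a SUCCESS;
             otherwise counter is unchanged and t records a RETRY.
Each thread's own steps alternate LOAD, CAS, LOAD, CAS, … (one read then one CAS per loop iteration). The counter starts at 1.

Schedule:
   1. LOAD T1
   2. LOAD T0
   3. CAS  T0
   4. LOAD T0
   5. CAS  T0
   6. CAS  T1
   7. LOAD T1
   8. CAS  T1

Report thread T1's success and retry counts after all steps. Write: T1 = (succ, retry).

T1 = (1, 1)

   1) LOAD T1:  M=1  r_T1=1
   2) LOAD T0:  M=1  r_T0=1
   3) CAS  T0:  M=2  r_T0=1 ✓
   4) LOAD T0:  M=2  r_T0=2
   5) CAS  T0:  M=3  r_T0=2 ✓
   6) CAS  T1:  M=3  r_T1=1 ✗
   7) LOAD T1:  M=3  r_T1=3
   8) CAS  T1:  M=4  r_T1=3 ✓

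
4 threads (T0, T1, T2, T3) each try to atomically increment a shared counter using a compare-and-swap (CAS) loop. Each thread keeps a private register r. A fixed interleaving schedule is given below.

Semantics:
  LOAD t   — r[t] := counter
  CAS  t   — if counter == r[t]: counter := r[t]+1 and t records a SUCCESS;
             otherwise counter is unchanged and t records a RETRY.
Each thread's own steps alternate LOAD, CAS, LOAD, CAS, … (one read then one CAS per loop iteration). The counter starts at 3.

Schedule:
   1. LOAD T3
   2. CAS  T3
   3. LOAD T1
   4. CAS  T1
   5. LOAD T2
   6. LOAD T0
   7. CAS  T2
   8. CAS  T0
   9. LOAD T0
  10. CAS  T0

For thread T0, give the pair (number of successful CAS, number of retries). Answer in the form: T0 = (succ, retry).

#1 T3 reads 3
#2 T3 CAS(3→4) writes; counter now 4
#3 T1 reads 4
#4 T1 CAS(4→5) writes; counter now 5
#5 T2 reads 5
#6 T0 reads 5
#7 T2 CAS(5→6) writes; counter now 6
#8 T0 CAS(5→6) fails; counter now 6
#9 T0 reads 6
#10 T0 CAS(6→7) writes; counter now 7

T0 = (1, 1)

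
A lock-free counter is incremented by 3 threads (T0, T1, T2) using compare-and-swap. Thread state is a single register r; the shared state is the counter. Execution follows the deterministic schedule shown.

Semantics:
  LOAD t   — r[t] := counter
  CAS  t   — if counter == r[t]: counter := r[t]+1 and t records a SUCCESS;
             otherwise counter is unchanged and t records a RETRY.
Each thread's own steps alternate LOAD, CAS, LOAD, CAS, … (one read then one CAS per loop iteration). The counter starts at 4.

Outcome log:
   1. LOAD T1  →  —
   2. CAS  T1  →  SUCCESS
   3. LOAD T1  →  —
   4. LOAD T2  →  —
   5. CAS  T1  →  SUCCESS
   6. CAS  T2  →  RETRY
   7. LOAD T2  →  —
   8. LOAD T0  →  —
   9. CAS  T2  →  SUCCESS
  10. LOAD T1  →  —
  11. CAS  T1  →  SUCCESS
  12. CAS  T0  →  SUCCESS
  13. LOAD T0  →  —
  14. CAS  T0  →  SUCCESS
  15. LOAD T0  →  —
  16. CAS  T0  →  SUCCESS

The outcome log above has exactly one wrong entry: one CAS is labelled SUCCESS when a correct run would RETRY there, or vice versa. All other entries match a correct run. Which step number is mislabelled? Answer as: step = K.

Correct run:
T1 LOAD — after: cnt=4, r=4 — load
T1 CAS — after: cnt=5, r=4 — ok
T1 LOAD — after: cnt=5, r=5 — load
T2 LOAD — after: cnt=5, r=5 — load
T1 CAS — after: cnt=6, r=5 — ok
T2 CAS — after: cnt=6, r=5 — retry
T2 LOAD — after: cnt=6, r=6 — load
T0 LOAD — after: cnt=6, r=6 — load
T2 CAS — after: cnt=7, r=6 — ok
T1 LOAD — after: cnt=7, r=7 — load
T1 CAS — after: cnt=8, r=7 — ok
T0 CAS — after: cnt=8, r=6 — retry
T0 LOAD — after: cnt=8, r=8 — load
T0 CAS — after: cnt=9, r=8 — ok
T0 LOAD — after: cnt=9, r=9 — load
T0 CAS — after: cnt=10, r=9 — ok
Mismatch at 12.

step = 12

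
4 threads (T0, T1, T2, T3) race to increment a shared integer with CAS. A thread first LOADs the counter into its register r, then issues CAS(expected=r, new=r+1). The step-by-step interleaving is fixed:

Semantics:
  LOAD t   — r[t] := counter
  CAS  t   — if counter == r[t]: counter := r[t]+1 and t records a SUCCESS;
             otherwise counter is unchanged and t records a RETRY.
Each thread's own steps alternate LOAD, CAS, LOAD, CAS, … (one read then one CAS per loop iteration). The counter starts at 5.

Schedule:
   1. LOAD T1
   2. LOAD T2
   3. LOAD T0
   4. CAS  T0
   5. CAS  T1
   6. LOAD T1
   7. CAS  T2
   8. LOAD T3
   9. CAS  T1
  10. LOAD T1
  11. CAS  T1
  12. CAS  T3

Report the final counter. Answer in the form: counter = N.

step 1: T1 LOAD ⇒ load; ctr=5 reg=5
step 2: T2 LOAD ⇒ load; ctr=5 reg=5
step 3: T0 LOAD ⇒ load; ctr=5 reg=5
step 4: T0 CAS ⇒ ok; ctr=6 reg=5
step 5: T1 CAS ⇒ retry; ctr=6 reg=5
step 6: T1 LOAD ⇒ load; ctr=6 reg=6
step 7: T2 CAS ⇒ retry; ctr=6 reg=5
step 8: T3 LOAD ⇒ load; ctr=6 reg=6
step 9: T1 CAS ⇒ ok; ctr=7 reg=6
step 10: T1 LOAD ⇒ load; ctr=7 reg=7
step 11: T1 CAS ⇒ ok; ctr=8 reg=7
step 12: T3 CAS ⇒ retry; ctr=8 reg=6

counter = 8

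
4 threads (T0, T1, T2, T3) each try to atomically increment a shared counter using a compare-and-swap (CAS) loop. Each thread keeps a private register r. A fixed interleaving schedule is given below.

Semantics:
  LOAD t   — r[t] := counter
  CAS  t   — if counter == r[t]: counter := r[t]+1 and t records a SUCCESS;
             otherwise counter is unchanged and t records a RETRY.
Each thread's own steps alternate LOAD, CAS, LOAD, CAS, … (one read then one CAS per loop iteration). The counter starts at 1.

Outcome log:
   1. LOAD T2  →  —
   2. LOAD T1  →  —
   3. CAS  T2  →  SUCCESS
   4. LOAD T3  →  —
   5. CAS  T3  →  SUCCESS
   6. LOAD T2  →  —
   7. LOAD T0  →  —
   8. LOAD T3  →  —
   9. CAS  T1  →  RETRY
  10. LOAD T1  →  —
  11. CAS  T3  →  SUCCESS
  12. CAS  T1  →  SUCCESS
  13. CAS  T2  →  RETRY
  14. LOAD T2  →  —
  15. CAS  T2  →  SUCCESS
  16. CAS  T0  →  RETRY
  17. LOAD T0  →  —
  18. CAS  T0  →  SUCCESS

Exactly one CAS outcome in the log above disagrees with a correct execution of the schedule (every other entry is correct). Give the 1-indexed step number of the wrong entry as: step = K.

step = 12

Correct run:
step 1: T2 LOAD ⇒ load; ctr=1 reg=1
step 2: T1 LOAD ⇒ load; ctr=1 reg=1
step 3: T2 CAS ⇒ ok; ctr=2 reg=1
step 4: T3 LOAD ⇒ load; ctr=2 reg=2
step 5: T3 CAS ⇒ ok; ctr=3 reg=2
step 6: T2 LOAD ⇒ load; ctr=3 reg=3
step 7: T0 LOAD ⇒ load; ctr=3 reg=3
step 8: T3 LOAD ⇒ load; ctr=3 reg=3
step 9: T1 CAS ⇒ retry; ctr=3 reg=1
step 10: T1 LOAD ⇒ load; ctr=3 reg=3
step 11: T3 CAS ⇒ ok; ctr=4 reg=3
step 12: T1 CAS ⇒ retry; ctr=4 reg=3
step 13: T2 CAS ⇒ retry; ctr=4 reg=3
step 14: T2 LOAD ⇒ load; ctr=4 reg=4
step 15: T2 CAS ⇒ ok; ctr=5 reg=4
step 16: T0 CAS ⇒ retry; ctr=5 reg=3
step 17: T0 LOAD ⇒ load; ctr=5 reg=5
step 18: T0 CAS ⇒ ok; ctr=6 reg=5
Mismatch at 12.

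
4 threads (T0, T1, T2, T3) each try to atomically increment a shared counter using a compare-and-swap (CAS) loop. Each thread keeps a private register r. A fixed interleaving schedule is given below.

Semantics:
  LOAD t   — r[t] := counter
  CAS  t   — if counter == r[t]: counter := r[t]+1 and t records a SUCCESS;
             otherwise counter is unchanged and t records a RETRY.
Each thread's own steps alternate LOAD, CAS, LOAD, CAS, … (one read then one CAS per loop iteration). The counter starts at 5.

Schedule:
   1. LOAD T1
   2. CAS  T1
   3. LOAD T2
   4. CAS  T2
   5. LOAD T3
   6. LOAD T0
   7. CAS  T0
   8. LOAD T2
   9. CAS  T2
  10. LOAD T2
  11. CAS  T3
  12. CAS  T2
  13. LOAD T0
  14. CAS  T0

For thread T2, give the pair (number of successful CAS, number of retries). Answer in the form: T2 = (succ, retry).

1. LOAD T1 → mem=5 r[T1]=5 [LOAD]
2. CAS T1 → mem=6 r[T1]=5 [OK]
3. LOAD T2 → mem=6 r[T2]=6 [LOAD]
4. CAS T2 → mem=7 r[T2]=6 [OK]
5. LOAD T3 → mem=7 r[T3]=7 [LOAD]
6. LOAD T0 → mem=7 r[T0]=7 [LOAD]
7. CAS T0 → mem=8 r[T0]=7 [OK]
8. LOAD T2 → mem=8 r[T2]=8 [LOAD]
9. CAS T2 → mem=9 r[T2]=8 [OK]
10. LOAD T2 → mem=9 r[T2]=9 [LOAD]
11. CAS T3 → mem=9 r[T3]=7 [RETRY]
12. CAS T2 → mem=10 r[T2]=9 [OK]
13. LOAD T0 → mem=10 r[T0]=10 [LOAD]
14. CAS T0 → mem=11 r[T0]=10 [OK]

T2 = (3, 0)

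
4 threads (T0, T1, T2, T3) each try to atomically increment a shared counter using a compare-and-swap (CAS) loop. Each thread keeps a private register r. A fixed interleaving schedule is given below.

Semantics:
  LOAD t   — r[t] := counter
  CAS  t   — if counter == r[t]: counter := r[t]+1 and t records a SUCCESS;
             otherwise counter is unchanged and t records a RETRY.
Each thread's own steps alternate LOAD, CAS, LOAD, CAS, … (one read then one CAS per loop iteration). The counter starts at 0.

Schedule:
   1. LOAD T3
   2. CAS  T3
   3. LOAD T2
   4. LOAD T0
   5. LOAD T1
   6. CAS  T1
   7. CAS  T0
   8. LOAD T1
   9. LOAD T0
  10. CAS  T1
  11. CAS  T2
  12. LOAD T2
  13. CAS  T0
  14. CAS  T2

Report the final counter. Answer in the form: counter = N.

step 1: T3 LOAD ⇒ load; ctr=0 reg=0
step 2: T3 CAS ⇒ ok; ctr=1 reg=0
step 3: T2 LOAD ⇒ load; ctr=1 reg=1
step 4: T0 LOAD ⇒ load; ctr=1 reg=1
step 5: T1 LOAD ⇒ load; ctr=1 reg=1
step 6: T1 CAS ⇒ ok; ctr=2 reg=1
step 7: T0 CAS ⇒ retry; ctr=2 reg=1
step 8: T1 LOAD ⇒ load; ctr=2 reg=2
step 9: T0 LOAD ⇒ load; ctr=2 reg=2
step 10: T1 CAS ⇒ ok; ctr=3 reg=2
step 11: T2 CAS ⇒ retry; ctr=3 reg=1
step 12: T2 LOAD ⇒ load; ctr=3 reg=3
step 13: T0 CAS ⇒ retry; ctr=3 reg=2
step 14: T2 CAS ⇒ ok; ctr=4 reg=3

counter = 4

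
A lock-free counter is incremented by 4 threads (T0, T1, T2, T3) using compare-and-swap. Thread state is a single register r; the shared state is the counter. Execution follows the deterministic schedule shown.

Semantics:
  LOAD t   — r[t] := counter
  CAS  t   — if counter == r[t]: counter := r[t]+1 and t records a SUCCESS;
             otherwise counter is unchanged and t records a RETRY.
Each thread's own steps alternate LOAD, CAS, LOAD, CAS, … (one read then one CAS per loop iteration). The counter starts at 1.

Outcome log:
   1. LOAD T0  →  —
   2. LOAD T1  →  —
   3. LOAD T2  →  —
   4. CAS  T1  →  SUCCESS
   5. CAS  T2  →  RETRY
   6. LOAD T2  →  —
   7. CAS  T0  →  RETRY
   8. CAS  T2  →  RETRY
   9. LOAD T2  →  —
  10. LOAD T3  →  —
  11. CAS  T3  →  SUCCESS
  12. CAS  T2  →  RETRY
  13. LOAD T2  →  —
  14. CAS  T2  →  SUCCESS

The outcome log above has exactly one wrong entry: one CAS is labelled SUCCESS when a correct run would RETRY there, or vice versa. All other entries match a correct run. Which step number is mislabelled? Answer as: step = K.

Correct run:
1. LOAD T0 → mem=1 r[T0]=1 [LOAD]
2. LOAD T1 → mem=1 r[T1]=1 [LOAD]
3. LOAD T2 → mem=1 r[T2]=1 [LOAD]
4. CAS T1 → mem=2 r[T1]=1 [OK]
5. CAS T2 → mem=2 r[T2]=1 [RETRY]
6. LOAD T2 → mem=2 r[T2]=2 [LOAD]
7. CAS T0 → mem=2 r[T0]=1 [RETRY]
8. CAS T2 → mem=3 r[T2]=2 [OK]
9. LOAD T2 → mem=3 r[T2]=3 [LOAD]
10. LOAD T3 → mem=3 r[T3]=3 [LOAD]
11. CAS T3 → mem=4 r[T3]=3 [OK]
12. CAS T2 → mem=4 r[T2]=3 [RETRY]
13. LOAD T2 → mem=4 r[T2]=4 [LOAD]
14. CAS T2 → mem=5 r[T2]=4 [OK]
Flip is step 8.

step = 8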